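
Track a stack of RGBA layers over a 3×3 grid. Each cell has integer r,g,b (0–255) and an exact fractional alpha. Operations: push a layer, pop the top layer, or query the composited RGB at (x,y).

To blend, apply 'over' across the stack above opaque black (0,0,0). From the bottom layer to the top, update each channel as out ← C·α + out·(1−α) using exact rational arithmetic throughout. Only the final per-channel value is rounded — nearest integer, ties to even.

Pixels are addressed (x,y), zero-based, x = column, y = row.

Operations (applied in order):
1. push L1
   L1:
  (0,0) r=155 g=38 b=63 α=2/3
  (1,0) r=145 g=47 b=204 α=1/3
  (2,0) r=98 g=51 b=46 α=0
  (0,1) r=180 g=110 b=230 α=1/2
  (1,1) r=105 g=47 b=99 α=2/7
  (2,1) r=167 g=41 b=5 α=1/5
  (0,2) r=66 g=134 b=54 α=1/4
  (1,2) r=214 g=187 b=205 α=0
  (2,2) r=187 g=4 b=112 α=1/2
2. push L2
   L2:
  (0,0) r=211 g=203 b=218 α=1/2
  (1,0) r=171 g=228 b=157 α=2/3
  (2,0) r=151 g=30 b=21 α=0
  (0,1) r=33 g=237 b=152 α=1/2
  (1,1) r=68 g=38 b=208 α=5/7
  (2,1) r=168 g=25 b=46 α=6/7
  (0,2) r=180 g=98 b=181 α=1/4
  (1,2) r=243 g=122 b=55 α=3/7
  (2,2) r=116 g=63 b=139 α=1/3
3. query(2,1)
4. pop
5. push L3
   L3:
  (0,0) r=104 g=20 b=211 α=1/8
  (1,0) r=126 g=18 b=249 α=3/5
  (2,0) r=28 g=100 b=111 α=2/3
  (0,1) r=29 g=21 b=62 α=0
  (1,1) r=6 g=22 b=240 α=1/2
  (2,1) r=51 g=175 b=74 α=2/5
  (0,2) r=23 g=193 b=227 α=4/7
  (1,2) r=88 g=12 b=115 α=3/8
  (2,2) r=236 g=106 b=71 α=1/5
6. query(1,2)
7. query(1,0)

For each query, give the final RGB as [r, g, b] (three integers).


query (2,1) [L1,L2] — begin 0,0,0
after L1 α=1/5: [167/5, 41/5, 1]
after L2 α=6/7: [5207/35, 113/5, 277/7]
→ [149, 23, 40]

query (1,2) [L1,L3] — begin 0,0,0
after L1 α=0: [0, 0, 0]
after L3 α=3/8: [33, 9/2, 345/8]
rounded: [33, 4, 43]

at x=1,y=0 over L1,L3:
+L1 (α=1/3) → [145/3, 47/3, 68]
+L3 (α=3/5) → [1424/15, 256/15, 883/5]
= [95, 17, 177]


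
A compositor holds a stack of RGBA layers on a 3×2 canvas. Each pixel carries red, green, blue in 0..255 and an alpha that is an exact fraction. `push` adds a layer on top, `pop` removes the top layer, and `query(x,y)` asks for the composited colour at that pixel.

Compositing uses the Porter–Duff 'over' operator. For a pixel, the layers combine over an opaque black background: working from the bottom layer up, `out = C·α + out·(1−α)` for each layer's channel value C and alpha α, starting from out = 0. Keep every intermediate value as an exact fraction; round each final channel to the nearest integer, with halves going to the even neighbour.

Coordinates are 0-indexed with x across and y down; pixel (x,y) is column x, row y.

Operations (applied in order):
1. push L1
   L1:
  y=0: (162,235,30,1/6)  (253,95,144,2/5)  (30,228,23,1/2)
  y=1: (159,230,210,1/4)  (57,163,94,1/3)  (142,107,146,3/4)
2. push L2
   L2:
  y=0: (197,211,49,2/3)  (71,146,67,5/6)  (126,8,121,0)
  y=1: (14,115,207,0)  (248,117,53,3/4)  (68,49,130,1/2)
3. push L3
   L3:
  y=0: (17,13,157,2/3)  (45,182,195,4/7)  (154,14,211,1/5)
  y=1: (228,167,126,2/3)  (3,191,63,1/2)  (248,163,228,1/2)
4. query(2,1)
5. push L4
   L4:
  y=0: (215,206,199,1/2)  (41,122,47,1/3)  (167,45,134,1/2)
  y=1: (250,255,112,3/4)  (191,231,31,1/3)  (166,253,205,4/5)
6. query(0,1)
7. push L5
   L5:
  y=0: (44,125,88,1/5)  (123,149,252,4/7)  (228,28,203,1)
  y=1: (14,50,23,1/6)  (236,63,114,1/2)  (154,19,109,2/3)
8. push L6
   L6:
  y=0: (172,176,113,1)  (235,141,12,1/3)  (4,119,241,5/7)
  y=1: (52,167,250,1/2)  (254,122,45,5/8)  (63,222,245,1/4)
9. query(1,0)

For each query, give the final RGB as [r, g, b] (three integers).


(2,1) stack=L1,L2,L3; from [0,0,0]:
+L1 (α=3/4) → [213/2, 321/4, 219/2]
+L2 (α=1/2) → [349/4, 517/8, 479/4]
+L3 (α=1/2) → [1341/8, 1821/16, 1391/8]
= [168, 114, 174]

at x=0,y=1 over L1,L2,L3,L4:
+L1 (α=1/4) → [159/4, 115/2, 105/2]
+L2 (α=0) → [159/4, 115/2, 105/2]
+L3 (α=2/3) → [661/4, 261/2, 203/2]
+L4 (α=3/4) → [3661/16, 1791/8, 875/8]
= [229, 224, 109]

(1,0) stack=L1,L2,L3,L4,L5,L6; from [0,0,0]:
L1 α=2/5: [506/5, 38, 288/5]
L2 α=5/6: [2281/30, 128, 1963/30]
L3 α=4/7: [583/10, 1112/7, 9763/70]
L4 α=1/3: [788/15, 1026/7, 11408/105]
L5 α=4/7: [464/5, 7250/49, 46688/245]
L6 α=1/3: [701/5, 21409/147, 96316/735]
= [140, 146, 131]


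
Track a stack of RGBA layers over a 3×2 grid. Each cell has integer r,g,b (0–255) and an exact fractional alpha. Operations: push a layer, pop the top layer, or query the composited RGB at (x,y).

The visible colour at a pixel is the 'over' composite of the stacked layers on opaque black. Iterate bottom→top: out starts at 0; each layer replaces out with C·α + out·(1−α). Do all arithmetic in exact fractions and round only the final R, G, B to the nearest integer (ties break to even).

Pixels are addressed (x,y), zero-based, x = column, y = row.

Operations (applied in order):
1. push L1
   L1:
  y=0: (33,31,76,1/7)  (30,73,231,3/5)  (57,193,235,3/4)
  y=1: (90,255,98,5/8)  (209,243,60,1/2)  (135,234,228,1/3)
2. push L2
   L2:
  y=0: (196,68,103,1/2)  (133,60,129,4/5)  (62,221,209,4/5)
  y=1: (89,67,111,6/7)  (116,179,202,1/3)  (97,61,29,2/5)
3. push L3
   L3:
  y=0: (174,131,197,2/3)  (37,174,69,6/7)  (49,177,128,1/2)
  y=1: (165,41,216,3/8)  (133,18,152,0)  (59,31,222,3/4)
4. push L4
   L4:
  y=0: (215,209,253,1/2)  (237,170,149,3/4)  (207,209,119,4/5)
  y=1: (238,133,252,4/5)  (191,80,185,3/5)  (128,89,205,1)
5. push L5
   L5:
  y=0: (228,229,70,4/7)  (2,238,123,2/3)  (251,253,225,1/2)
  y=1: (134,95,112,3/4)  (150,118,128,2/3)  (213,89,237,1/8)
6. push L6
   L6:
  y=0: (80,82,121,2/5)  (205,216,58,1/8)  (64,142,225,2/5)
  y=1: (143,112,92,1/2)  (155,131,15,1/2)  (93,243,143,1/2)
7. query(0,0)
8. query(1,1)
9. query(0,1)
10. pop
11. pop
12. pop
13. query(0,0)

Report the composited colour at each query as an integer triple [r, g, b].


query (0,0) [L1,L2,L3,L4,L5,L6] — begin 0,0,0
+L1 (α=1/7) → [33/7, 31/7, 76/7]
+L2 (α=1/2) → [1405/14, 507/14, 797/14]
+L3 (α=2/3) → [6277/42, 4175/42, 6313/42]
+L4 (α=1/2) → [15307/84, 12953/84, 16939/84]
+L5 (α=4/7) → [40843/196, 38601/196, 24779/196]
+L6 (α=2/5) → [153889/980, 147947/980, 121769/980]
= [157, 151, 124]

(1,1) stack=L1,L2,L3,L4,L5,L6; from [0,0,0]:
+L1 (α=1/2) → [209/2, 243/2, 30]
+L2 (α=1/3) → [325/3, 422/3, 262/3]
+L3 (α=0) → [325/3, 422/3, 262/3]
+L4 (α=3/5) → [2369/15, 1564/15, 2189/15]
+L5 (α=2/3) → [6869/45, 5104/45, 6029/45]
+L6 (α=1/2) → [6922/45, 10999/90, 3352/45]
= [154, 122, 74]

(0,1) stack=L1,L2,L3,L4,L5,L6; from [0,0,0]:
L1 α=5/8: [225/4, 1275/8, 245/4]
L2 α=6/7: [2361/28, 4491/56, 2909/28]
L3 α=3/8: [25665/224, 29343/448, 32689/224]
L4 α=4/5: [238913/1120, 267679/2240, 258481/1120]
L5 α=3/4: [689153/4480, 906079/8960, 634801/4480]
L6 α=1/2: [1329793/8960, 1909599/17920, 1046961/8960]
rounded: [148, 107, 117]

at x=0,y=0 over L1,L2,L3:
after L1 α=1/7: [33/7, 31/7, 76/7]
after L2 α=1/2: [1405/14, 507/14, 797/14]
after L3 α=2/3: [6277/42, 4175/42, 6313/42]
= [149, 99, 150]


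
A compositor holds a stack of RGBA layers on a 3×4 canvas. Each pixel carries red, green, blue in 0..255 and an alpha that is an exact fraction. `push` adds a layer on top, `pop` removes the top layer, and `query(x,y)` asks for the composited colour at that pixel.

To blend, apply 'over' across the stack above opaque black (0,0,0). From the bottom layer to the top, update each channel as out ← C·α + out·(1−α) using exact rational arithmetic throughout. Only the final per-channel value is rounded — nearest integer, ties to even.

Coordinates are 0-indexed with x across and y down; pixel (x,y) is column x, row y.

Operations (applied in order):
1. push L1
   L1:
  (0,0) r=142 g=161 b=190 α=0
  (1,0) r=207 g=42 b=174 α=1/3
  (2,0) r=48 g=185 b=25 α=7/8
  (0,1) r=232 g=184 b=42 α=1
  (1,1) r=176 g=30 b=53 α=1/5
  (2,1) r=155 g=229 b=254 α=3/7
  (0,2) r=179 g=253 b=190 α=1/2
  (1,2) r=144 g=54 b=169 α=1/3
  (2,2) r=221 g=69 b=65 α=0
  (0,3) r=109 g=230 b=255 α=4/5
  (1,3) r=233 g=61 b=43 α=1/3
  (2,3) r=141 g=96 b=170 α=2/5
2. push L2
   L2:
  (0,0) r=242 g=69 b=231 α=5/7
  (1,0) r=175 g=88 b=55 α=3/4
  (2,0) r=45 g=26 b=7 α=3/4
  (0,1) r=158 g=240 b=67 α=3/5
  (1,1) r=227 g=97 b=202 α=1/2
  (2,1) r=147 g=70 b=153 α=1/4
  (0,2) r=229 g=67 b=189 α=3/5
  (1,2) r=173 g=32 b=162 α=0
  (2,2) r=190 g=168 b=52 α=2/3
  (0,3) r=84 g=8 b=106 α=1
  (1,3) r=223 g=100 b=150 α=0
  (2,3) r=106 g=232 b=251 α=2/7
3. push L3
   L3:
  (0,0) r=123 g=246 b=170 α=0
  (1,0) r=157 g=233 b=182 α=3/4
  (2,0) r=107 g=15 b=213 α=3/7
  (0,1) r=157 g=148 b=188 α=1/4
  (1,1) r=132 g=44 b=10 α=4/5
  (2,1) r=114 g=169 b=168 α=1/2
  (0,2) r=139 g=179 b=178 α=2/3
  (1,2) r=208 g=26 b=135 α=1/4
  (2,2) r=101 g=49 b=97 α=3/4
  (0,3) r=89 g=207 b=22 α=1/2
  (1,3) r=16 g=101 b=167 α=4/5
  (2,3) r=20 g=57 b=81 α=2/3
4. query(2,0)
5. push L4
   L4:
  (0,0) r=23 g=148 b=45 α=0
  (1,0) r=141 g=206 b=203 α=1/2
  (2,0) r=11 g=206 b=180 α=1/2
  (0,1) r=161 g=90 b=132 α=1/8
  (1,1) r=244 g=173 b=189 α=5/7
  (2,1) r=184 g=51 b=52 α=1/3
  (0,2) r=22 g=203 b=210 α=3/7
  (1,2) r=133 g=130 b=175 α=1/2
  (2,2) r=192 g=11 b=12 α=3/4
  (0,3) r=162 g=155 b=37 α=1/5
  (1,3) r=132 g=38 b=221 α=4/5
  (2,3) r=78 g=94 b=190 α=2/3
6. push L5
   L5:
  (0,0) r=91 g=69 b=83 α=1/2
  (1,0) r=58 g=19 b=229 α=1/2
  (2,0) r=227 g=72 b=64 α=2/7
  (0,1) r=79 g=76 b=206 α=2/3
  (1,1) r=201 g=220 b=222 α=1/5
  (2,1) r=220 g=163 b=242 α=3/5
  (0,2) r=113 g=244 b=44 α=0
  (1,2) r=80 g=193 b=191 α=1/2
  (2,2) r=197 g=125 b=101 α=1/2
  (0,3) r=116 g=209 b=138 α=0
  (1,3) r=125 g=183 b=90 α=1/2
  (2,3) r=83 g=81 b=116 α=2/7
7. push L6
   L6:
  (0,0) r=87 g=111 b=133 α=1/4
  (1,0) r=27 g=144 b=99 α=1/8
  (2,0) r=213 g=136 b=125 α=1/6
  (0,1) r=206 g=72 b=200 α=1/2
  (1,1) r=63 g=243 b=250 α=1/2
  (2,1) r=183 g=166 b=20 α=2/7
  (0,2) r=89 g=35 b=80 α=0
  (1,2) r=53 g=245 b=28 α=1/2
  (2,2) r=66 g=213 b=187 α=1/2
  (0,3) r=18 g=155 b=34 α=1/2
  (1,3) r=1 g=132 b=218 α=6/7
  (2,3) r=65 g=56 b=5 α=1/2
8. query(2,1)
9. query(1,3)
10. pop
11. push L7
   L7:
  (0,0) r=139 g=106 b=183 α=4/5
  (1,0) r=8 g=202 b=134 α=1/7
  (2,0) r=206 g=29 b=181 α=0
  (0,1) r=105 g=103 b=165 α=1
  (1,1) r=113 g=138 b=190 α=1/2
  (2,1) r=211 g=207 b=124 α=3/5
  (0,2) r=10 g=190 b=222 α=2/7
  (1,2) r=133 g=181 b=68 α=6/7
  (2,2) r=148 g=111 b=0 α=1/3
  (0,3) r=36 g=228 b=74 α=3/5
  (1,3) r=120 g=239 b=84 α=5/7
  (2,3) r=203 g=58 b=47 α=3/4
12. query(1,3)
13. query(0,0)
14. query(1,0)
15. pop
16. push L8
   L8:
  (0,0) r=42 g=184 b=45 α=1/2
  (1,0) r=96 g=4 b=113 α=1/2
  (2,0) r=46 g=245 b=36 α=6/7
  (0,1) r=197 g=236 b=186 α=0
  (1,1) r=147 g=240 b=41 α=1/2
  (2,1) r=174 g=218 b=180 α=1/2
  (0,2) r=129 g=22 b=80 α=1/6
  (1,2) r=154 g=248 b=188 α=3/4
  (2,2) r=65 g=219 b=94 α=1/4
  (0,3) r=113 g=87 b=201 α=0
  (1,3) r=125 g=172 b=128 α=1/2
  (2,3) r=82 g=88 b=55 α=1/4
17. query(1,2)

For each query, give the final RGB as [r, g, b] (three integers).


at x=2,y=0 over L1,L2,L3:
+L1 (α=7/8) → [42, 1295/8, 175/8]
+L2 (α=3/4) → [177/4, 1919/32, 343/32]
+L3 (α=3/7) → [498/7, 2279/56, 5455/56]
rounded: [71, 41, 97]

at x=2,y=1 over L1,L2,L3,L4,L5,L6:
after L1 α=3/7: [465/7, 687/7, 762/7]
after L2 α=1/4: [606/7, 2551/28, 3357/28]
after L3 α=1/2: [702/7, 7283/56, 8061/56]
after L4 α=1/3: [2692/21, 8711/84, 9517/84]
after L5 α=3/5: [19244/105, 29249/210, 40009/210]
after L6 α=2/7: [26930/147, 43193/294, 41689/294]
= [183, 147, 142]

(1,3) stack=L1,L2,L3,L4,L5,L6; from [0,0,0]:
L1 α=1/3: [233/3, 61/3, 43/3]
L2 α=0: [233/3, 61/3, 43/3]
L3 α=4/5: [85/3, 1273/15, 2047/15]
L4 α=4/5: [1669/15, 3553/75, 15307/75]
L5 α=1/2: [1772/15, 8639/75, 22057/150]
L6 α=6/7: [266/15, 68039/525, 218257/1050]
= [18, 130, 208]

query (1,3) [L1,L2,L3,L4,L5,L7] — begin 0,0,0
L1 α=1/3: [233/3, 61/3, 43/3]
L2 α=0: [233/3, 61/3, 43/3]
L3 α=4/5: [85/3, 1273/15, 2047/15]
L4 α=4/5: [1669/15, 3553/75, 15307/75]
L5 α=1/2: [1772/15, 8639/75, 22057/150]
L7 α=5/7: [1792/15, 106903/525, 7651/75]
rounded: [119, 204, 102]

query (0,0) [L1,L2,L3,L4,L5,L7] — begin 0,0,0
+L1 (α=0) → [0, 0, 0]
+L2 (α=5/7) → [1210/7, 345/7, 165]
+L3 (α=0) → [1210/7, 345/7, 165]
+L4 (α=0) → [1210/7, 345/7, 165]
+L5 (α=1/2) → [1847/14, 414/7, 124]
+L7 (α=4/5) → [9631/70, 3382/35, 856/5]
= [138, 97, 171]

(1,0) stack=L1,L2,L3,L4,L5,L7; from [0,0,0]:
after L1 α=1/3: [69, 14, 58]
after L2 α=3/4: [297/2, 139/2, 223/4]
after L3 α=3/4: [1239/8, 1537/8, 2407/16]
after L4 α=1/2: [2367/16, 3185/16, 5655/32]
after L5 α=1/2: [3295/32, 3489/32, 12983/64]
after L7 α=1/7: [10013/112, 1957/16, 43237/224]
= [89, 122, 193]

query (1,2) [L1,L2,L3,L4,L5,L8] — begin 0,0,0
+L1 (α=1/3) → [48, 18, 169/3]
+L2 (α=0) → [48, 18, 169/3]
+L3 (α=1/4) → [88, 20, 76]
+L4 (α=1/2) → [221/2, 75, 251/2]
+L5 (α=1/2) → [381/4, 134, 633/4]
+L8 (α=3/4) → [2229/16, 439/2, 2889/16]
= [139, 220, 181]


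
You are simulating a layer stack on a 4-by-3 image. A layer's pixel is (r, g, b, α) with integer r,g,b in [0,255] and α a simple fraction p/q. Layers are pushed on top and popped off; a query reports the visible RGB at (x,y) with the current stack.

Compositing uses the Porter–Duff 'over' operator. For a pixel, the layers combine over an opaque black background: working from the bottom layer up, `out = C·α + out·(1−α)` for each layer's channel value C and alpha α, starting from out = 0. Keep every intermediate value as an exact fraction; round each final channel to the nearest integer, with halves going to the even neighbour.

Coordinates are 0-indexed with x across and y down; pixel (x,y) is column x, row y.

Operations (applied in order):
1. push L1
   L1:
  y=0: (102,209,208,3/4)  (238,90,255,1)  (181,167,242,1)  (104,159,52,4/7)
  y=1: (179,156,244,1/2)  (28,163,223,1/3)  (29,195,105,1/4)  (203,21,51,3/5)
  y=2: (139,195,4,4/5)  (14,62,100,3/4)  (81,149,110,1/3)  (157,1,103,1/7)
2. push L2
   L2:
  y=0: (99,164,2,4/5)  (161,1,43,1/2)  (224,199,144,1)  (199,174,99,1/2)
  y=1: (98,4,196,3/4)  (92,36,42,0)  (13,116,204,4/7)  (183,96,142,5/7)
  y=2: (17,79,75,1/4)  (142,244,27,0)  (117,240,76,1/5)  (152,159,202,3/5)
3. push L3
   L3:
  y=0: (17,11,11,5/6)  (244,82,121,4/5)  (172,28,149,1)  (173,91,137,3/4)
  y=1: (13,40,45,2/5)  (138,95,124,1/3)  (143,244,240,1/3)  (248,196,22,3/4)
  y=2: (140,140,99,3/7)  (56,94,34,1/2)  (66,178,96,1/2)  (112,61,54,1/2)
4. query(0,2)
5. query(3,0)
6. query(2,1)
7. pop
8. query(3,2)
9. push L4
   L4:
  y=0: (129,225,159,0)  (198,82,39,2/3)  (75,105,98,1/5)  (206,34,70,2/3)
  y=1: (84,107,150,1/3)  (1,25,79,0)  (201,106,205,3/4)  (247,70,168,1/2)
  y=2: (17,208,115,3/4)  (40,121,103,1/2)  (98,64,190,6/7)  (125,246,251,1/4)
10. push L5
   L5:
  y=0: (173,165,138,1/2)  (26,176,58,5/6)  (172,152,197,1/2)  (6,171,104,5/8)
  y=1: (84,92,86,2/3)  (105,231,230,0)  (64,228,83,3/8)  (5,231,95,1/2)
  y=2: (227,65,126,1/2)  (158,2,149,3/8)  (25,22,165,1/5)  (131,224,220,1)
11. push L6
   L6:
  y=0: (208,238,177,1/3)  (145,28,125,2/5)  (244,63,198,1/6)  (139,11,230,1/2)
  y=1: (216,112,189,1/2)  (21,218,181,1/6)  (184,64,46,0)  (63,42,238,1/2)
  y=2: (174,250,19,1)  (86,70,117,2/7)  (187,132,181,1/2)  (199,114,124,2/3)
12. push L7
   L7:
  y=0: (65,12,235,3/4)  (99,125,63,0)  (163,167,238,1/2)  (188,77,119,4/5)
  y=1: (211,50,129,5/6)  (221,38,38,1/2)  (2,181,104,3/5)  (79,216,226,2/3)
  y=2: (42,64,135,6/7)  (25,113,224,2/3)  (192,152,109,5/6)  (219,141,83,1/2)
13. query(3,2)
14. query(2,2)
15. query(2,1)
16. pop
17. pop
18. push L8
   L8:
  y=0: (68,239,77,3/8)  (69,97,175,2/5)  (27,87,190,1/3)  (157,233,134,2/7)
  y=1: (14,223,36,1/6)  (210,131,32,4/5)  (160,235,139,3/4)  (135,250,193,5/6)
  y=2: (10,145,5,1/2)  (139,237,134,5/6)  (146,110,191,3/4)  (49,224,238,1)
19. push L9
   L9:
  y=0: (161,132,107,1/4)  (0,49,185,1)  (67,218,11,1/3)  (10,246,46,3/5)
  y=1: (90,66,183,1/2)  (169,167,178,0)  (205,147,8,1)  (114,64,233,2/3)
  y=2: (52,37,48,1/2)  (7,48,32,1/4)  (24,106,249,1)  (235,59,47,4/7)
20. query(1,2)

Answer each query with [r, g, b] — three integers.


query (0,2) [L1,L2,L3] — begin 0,0,0
L1 α=4/5: [556/5, 156, 16/5]
L2 α=1/4: [1753/20, 547/4, 423/20]
L3 α=3/7: [3853/35, 967/7, 1908/35]
= [110, 138, 55]

(3,0) stack=L1,L2,L3; from [0,0,0]:
L1 α=4/7: [416/7, 636/7, 208/7]
L2 α=1/2: [1809/14, 927/7, 901/14]
L3 α=3/4: [9075/56, 1419/14, 6655/56]
rounded: [162, 101, 119]

query (2,1) [L1,L2,L3] — begin 0,0,0
after L1 α=1/4: [29/4, 195/4, 105/4]
after L2 α=4/7: [295/28, 2441/28, 3579/28]
after L3 α=1/3: [2297/42, 5857/42, 2313/14]
rounded: [55, 139, 165]

query (3,2) [L1,L2] — begin 0,0,0
L1 α=1/7: [157/7, 1/7, 103/7]
L2 α=3/5: [3506/35, 3341/35, 4448/35]
= [100, 95, 127]

query (3,2) [L1,L2,L4,L5,L6,L7] — begin 0,0,0
L1 α=1/7: [157/7, 1/7, 103/7]
L2 α=3/5: [3506/35, 3341/35, 4448/35]
L4 α=1/4: [14893/140, 18633/140, 22129/140]
L5 α=1: [131, 224, 220]
L6 α=2/3: [529/3, 452/3, 156]
L7 α=1/2: [593/3, 875/6, 239/2]
= [198, 146, 120]

at x=2,y=2 over L1,L2,L4,L5,L6,L7:
+L1 (α=1/3) → [27, 149/3, 110/3]
+L2 (α=1/5) → [45, 1316/15, 668/15]
+L4 (α=6/7) → [633/7, 7076/105, 17768/105]
+L5 (α=1/5) → [2707/35, 30614/525, 88397/525]
+L6 (α=1/2) → [4626/35, 49957/525, 91711/525]
+L7 (α=5/6) → [6371/35, 448957/3150, 188918/1575]
rounded: [182, 143, 120]

query (2,1) [L1,L2,L4,L5,L6,L7] — begin 0,0,0
+L1 (α=1/4) → [29/4, 195/4, 105/4]
+L2 (α=4/7) → [295/28, 2441/28, 3579/28]
+L4 (α=3/4) → [17179/112, 11345/112, 20799/112]
+L5 (α=3/8) → [107399/896, 133333/896, 131883/896]
+L6 (α=0) → [107399/896, 133333/896, 131883/896]
+L7 (α=3/5) → [110087/2240, 376597/2240, 271659/2240]
rounded: [49, 168, 121]

(1,2) stack=L1,L2,L4,L5,L8,L9; from [0,0,0]:
+L1 (α=3/4) → [21/2, 93/2, 75]
+L2 (α=0) → [21/2, 93/2, 75]
+L4 (α=1/2) → [101/4, 335/4, 89]
+L5 (α=3/8) → [2401/32, 1699/32, 223/2]
+L8 (α=5/6) → [24641/192, 39619/192, 521/4]
+L9 (α=1/4) → [25089/256, 42691/256, 1691/16]
= [98, 167, 106]


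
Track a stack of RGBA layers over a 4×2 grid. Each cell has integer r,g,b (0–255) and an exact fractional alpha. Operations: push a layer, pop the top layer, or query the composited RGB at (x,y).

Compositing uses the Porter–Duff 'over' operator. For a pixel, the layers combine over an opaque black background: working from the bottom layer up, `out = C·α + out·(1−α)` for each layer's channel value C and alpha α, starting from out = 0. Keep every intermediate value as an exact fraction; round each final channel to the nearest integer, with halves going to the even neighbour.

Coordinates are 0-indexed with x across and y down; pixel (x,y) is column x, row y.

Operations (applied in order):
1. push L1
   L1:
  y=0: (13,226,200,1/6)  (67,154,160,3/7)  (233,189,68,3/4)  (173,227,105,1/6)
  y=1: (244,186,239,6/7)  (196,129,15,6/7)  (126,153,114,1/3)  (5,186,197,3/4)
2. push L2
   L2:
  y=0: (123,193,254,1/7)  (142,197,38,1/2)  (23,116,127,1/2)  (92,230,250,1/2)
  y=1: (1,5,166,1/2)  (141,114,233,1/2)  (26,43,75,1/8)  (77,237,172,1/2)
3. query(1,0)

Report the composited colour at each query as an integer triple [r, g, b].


at x=1,y=0 over L1,L2:
after L1 α=3/7: [201/7, 66, 480/7]
after L2 α=1/2: [1195/14, 263/2, 373/7]
rounded: [85, 132, 53]


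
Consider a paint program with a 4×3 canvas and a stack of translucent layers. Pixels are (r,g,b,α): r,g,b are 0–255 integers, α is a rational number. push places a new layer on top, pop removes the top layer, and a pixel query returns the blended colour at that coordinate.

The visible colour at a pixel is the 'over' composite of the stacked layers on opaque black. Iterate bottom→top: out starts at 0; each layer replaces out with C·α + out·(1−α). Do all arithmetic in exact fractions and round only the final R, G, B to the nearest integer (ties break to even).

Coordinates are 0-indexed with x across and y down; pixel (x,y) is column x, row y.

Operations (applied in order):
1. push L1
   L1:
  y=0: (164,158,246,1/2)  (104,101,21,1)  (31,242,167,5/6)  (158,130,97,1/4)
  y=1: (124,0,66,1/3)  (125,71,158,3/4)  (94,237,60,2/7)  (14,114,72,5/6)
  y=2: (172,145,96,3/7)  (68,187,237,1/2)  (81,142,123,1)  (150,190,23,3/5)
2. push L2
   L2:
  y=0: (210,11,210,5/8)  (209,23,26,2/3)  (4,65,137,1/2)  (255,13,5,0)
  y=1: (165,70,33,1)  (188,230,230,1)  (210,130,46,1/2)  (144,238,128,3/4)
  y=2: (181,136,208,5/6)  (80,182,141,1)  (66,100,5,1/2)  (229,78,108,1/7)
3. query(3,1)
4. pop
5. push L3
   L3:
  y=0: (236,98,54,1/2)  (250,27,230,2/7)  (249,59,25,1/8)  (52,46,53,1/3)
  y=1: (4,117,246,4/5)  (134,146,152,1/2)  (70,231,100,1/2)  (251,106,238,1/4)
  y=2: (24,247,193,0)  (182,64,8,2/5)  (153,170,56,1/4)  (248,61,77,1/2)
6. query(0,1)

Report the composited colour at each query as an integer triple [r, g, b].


query (3,1) [L1,L2] — begin 0,0,0
+L1 (α=5/6) → [35/3, 95, 60]
+L2 (α=3/4) → [1331/12, 809/4, 111]
= [111, 202, 111]

at x=0,y=1 over L1,L3:
L1 α=1/3: [124/3, 0, 22]
L3 α=4/5: [172/15, 468/5, 1006/5]
= [11, 94, 201]


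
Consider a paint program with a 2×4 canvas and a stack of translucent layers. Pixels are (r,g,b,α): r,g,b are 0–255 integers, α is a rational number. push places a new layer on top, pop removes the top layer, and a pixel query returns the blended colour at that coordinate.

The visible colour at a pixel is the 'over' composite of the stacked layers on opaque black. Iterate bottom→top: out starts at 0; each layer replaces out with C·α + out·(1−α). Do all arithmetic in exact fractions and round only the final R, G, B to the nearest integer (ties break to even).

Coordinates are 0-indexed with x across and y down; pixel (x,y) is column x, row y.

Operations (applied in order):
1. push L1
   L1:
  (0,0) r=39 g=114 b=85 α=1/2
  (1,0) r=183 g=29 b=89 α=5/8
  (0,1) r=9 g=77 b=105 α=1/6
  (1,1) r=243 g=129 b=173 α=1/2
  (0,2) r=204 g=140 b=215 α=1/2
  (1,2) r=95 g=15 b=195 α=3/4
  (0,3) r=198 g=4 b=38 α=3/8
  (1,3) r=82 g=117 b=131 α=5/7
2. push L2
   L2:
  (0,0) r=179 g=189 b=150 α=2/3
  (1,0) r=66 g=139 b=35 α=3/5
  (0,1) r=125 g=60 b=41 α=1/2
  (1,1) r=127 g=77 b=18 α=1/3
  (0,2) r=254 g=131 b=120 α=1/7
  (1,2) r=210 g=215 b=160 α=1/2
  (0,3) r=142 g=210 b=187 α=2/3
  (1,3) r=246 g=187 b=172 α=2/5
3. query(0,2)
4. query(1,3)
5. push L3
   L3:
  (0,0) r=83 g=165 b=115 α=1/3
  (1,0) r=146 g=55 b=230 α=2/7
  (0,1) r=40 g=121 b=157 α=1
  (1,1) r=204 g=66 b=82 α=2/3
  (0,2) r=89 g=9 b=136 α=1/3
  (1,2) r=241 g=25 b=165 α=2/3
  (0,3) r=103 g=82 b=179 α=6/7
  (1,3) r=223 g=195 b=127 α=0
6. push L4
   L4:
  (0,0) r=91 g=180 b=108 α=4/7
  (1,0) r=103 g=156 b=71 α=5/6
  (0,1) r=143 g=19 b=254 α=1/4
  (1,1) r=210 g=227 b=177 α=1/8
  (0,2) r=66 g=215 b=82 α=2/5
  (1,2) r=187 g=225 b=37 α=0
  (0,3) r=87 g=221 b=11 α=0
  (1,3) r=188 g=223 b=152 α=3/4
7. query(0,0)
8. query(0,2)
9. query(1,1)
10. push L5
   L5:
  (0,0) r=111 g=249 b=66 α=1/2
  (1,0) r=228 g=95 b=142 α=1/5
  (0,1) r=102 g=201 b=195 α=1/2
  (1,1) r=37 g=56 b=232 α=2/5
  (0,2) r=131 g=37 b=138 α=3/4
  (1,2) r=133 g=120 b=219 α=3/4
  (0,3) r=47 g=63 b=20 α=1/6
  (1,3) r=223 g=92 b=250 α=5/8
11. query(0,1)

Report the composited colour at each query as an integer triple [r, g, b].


(0,2) stack=L1,L2; from [0,0,0]:
+L1 (α=1/2) → [102, 70, 215/2]
+L2 (α=1/7) → [866/7, 551/7, 765/7]
rounded: [124, 79, 109]

at x=1,y=3 over L1,L2:
+L1 (α=5/7) → [410/7, 585/7, 655/7]
+L2 (α=2/5) → [4674/35, 4373/35, 4373/35]
→ [134, 125, 125]

(0,0) stack=L1,L2,L3,L4; from [0,0,0]:
+L1 (α=1/2) → [39/2, 57, 85/2]
+L2 (α=2/3) → [755/6, 145, 685/6]
+L3 (α=1/3) → [1004/9, 455/3, 1030/9]
+L4 (α=4/7) → [2096/21, 1175/7, 2326/21]
→ [100, 168, 111]

query (0,2) [L1,L2,L3,L4] — begin 0,0,0
after L1 α=1/2: [102, 70, 215/2]
after L2 α=1/7: [866/7, 551/7, 765/7]
after L3 α=1/3: [785/7, 1165/21, 2482/21]
after L4 α=2/5: [3279/35, 835/7, 726/7]
→ [94, 119, 104]

at x=1,y=1 over L1,L2,L3,L4:
+L1 (α=1/2) → [243/2, 129/2, 173/2]
+L2 (α=1/3) → [370/3, 206/3, 191/3]
+L3 (α=2/3) → [1594/9, 602/9, 683/9]
+L4 (α=1/8) → [1631/9, 6257/72, 3187/36]
= [181, 87, 89]

(0,1) stack=L1,L2,L3,L4,L5; from [0,0,0]:
L1 α=1/6: [3/2, 77/6, 35/2]
L2 α=1/2: [253/4, 437/12, 117/4]
L3 α=1: [40, 121, 157]
L4 α=1/4: [263/4, 191/2, 725/4]
L5 α=1/2: [671/8, 593/4, 1505/8]
= [84, 148, 188]


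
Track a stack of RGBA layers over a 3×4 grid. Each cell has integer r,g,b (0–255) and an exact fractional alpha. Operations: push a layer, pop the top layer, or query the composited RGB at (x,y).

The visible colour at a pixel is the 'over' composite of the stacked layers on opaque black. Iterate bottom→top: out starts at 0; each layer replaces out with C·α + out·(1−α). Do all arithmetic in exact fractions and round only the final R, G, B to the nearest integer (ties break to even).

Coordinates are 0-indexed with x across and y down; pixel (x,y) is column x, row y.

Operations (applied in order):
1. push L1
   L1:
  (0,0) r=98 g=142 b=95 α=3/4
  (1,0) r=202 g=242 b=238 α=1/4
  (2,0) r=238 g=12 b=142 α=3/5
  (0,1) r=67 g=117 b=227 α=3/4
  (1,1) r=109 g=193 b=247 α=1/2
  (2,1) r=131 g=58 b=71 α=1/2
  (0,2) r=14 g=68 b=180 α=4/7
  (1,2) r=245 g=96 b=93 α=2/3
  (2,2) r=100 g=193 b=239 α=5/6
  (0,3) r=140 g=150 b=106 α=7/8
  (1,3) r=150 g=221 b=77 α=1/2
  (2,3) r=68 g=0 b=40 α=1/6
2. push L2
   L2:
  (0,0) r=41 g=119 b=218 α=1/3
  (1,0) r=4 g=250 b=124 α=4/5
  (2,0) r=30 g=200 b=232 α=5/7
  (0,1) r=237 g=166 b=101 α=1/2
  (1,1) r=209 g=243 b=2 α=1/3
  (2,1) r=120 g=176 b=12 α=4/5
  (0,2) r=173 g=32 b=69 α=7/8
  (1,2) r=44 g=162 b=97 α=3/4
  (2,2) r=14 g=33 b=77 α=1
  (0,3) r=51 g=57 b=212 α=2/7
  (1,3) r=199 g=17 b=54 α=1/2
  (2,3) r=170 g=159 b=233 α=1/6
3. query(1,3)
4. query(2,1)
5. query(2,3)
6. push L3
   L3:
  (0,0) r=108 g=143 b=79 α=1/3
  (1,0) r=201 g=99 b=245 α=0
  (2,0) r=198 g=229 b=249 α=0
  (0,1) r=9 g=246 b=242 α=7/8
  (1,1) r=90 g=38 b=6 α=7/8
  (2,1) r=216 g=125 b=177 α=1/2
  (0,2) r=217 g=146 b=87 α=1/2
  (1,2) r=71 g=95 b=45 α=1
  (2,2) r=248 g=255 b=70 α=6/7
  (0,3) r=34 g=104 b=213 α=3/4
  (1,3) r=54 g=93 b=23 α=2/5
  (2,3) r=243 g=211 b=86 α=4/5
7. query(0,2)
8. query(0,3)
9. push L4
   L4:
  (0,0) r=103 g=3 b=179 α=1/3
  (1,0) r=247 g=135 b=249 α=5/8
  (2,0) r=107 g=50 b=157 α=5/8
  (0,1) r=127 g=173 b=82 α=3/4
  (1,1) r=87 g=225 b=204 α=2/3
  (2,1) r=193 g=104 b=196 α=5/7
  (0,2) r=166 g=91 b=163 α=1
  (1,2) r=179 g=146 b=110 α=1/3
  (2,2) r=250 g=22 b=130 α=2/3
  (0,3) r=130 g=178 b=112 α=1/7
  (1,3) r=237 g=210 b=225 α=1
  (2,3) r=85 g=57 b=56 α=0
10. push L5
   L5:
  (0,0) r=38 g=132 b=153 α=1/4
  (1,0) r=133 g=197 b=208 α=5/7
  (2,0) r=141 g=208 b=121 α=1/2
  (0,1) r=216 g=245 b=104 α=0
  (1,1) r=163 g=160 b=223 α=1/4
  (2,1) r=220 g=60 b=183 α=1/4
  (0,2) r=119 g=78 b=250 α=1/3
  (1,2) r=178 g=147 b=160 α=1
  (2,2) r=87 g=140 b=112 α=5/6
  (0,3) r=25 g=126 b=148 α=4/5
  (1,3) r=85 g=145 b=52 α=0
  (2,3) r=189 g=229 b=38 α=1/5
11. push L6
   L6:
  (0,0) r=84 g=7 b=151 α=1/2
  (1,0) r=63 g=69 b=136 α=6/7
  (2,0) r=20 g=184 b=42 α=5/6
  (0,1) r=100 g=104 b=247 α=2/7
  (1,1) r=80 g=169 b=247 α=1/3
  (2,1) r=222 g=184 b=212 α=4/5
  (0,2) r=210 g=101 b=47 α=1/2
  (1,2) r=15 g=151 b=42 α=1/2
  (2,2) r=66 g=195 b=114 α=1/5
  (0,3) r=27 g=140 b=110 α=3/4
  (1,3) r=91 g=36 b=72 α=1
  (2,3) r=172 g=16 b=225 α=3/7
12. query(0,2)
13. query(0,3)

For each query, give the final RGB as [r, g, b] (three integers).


query (1,3) [L1,L2] — begin 0,0,0
+L1 (α=1/2) → [75, 221/2, 77/2]
+L2 (α=1/2) → [137, 255/4, 185/4]
→ [137, 64, 46]

query (2,1) [L1,L2] — begin 0,0,0
after L1 α=1/2: [131/2, 29, 71/2]
after L2 α=4/5: [1091/10, 733/5, 167/10]
= [109, 147, 17]

(2,3) stack=L1,L2; from [0,0,0]:
after L1 α=1/6: [34/3, 0, 20/3]
after L2 α=1/6: [340/9, 53/2, 799/18]
= [38, 26, 44]

at x=0,y=2 over L1,L2,L3:
L1 α=4/7: [8, 272/7, 720/7]
L2 α=7/8: [1219/8, 230/7, 4101/56]
L3 α=1/2: [2955/16, 626/7, 8973/112]
rounded: [185, 89, 80]

at x=0,y=3 over L1,L2,L3:
+L1 (α=7/8) → [245/2, 525/4, 371/4]
+L2 (α=2/7) → [1429/14, 3081/28, 3551/28]
+L3 (α=3/4) → [2857/56, 11817/112, 21443/112]
rounded: [51, 106, 191]

at x=0,y=2 over L1,L2,L3,L4,L5,L6:
L1 α=4/7: [8, 272/7, 720/7]
L2 α=7/8: [1219/8, 230/7, 4101/56]
L3 α=1/2: [2955/16, 626/7, 8973/112]
L4 α=1: [166, 91, 163]
L5 α=1/3: [451/3, 260/3, 192]
L6 α=1/2: [1081/6, 563/6, 239/2]
→ [180, 94, 120]

(0,3) stack=L1,L2,L3,L4,L5,L6; from [0,0,0]:
L1 α=7/8: [245/2, 525/4, 371/4]
L2 α=2/7: [1429/14, 3081/28, 3551/28]
L3 α=3/4: [2857/56, 11817/112, 21443/112]
L4 α=1/7: [12211/196, 45419/392, 70601/392]
L5 α=4/5: [31811/980, 242987/1960, 60533/392]
L6 α=3/4: [111191/3920, 1066187/7840, 189893/1568]
→ [28, 136, 121]


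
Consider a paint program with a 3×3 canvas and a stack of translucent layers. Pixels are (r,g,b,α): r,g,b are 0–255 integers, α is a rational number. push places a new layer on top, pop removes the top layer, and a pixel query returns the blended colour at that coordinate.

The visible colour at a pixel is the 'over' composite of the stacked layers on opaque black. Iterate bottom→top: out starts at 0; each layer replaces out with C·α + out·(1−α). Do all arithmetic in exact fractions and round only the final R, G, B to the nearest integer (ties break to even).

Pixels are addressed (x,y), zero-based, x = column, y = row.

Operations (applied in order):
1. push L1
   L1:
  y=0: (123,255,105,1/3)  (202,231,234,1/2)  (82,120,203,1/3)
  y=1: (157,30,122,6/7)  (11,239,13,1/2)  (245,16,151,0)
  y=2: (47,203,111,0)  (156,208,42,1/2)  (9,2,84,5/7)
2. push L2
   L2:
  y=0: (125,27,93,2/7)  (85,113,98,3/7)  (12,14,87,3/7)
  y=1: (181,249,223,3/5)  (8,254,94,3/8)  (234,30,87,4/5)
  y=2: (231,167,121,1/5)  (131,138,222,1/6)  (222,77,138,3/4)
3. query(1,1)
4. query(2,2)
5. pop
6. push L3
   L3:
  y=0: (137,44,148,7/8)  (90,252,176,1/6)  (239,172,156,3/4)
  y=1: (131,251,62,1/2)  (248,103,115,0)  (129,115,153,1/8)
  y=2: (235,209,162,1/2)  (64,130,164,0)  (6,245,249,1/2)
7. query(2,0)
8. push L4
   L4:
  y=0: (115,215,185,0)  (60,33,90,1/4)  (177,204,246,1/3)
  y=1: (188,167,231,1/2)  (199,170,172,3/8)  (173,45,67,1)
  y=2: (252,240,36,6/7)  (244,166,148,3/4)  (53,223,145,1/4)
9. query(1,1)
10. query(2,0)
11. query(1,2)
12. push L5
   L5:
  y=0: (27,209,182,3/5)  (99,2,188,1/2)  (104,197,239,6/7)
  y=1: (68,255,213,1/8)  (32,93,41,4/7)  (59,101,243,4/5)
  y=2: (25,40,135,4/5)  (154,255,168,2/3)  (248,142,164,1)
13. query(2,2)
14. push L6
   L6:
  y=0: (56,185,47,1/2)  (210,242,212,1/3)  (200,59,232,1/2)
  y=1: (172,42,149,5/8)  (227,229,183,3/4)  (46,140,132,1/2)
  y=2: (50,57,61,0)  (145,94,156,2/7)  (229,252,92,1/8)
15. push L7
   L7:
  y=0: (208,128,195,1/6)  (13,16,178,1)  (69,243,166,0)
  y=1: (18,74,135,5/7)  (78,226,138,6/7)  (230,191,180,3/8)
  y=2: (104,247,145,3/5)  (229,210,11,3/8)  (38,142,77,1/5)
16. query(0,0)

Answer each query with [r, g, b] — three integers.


(1,1) stack=L1,L2; from [0,0,0]:
+L1 (α=1/2) → [11/2, 239/2, 13/2]
+L2 (α=3/8) → [103/16, 2719/16, 629/16]
rounded: [6, 170, 39]

(2,2) stack=L1,L2; from [0,0,0]:
L1 α=5/7: [45/7, 10/7, 60]
L2 α=3/4: [4707/28, 1627/28, 237/2]
rounded: [168, 58, 118]

(2,0) stack=L1,L3; from [0,0,0]:
L1 α=1/3: [82/3, 40, 203/3]
L3 α=3/4: [2233/12, 139, 1607/12]
rounded: [186, 139, 134]

query (1,1) [L1,L3,L4] — begin 0,0,0
L1 α=1/2: [11/2, 239/2, 13/2]
L3 α=0: [11/2, 239/2, 13/2]
L4 α=3/8: [1249/16, 2215/16, 1097/16]
rounded: [78, 138, 69]

(2,0) stack=L1,L3,L4; from [0,0,0]:
after L1 α=1/3: [82/3, 40, 203/3]
after L3 α=3/4: [2233/12, 139, 1607/12]
after L4 α=1/3: [3295/18, 482/3, 3083/18]
rounded: [183, 161, 171]

at x=1,y=2 over L1,L3,L4:
after L1 α=1/2: [78, 104, 21]
after L3 α=0: [78, 104, 21]
after L4 α=3/4: [405/2, 301/2, 465/4]
rounded: [202, 150, 116]

at x=2,y=2 over L1,L3,L4,L5:
after L1 α=5/7: [45/7, 10/7, 60]
after L3 α=1/2: [87/14, 1725/14, 309/2]
after L4 α=1/4: [1003/56, 8297/56, 1217/8]
after L5 α=1: [248, 142, 164]
rounded: [248, 142, 164]

query (0,0) [L1,L3,L4,L5,L6,L7] — begin 0,0,0
+L1 (α=1/3) → [41, 85, 35]
+L3 (α=7/8) → [125, 393/8, 1071/8]
+L4 (α=0) → [125, 393/8, 1071/8]
+L5 (α=3/5) → [331/5, 2901/20, 651/4]
+L6 (α=1/2) → [611/10, 6601/40, 839/8]
+L7 (α=1/6) → [1027/12, 7625/48, 5755/48]
= [86, 159, 120]


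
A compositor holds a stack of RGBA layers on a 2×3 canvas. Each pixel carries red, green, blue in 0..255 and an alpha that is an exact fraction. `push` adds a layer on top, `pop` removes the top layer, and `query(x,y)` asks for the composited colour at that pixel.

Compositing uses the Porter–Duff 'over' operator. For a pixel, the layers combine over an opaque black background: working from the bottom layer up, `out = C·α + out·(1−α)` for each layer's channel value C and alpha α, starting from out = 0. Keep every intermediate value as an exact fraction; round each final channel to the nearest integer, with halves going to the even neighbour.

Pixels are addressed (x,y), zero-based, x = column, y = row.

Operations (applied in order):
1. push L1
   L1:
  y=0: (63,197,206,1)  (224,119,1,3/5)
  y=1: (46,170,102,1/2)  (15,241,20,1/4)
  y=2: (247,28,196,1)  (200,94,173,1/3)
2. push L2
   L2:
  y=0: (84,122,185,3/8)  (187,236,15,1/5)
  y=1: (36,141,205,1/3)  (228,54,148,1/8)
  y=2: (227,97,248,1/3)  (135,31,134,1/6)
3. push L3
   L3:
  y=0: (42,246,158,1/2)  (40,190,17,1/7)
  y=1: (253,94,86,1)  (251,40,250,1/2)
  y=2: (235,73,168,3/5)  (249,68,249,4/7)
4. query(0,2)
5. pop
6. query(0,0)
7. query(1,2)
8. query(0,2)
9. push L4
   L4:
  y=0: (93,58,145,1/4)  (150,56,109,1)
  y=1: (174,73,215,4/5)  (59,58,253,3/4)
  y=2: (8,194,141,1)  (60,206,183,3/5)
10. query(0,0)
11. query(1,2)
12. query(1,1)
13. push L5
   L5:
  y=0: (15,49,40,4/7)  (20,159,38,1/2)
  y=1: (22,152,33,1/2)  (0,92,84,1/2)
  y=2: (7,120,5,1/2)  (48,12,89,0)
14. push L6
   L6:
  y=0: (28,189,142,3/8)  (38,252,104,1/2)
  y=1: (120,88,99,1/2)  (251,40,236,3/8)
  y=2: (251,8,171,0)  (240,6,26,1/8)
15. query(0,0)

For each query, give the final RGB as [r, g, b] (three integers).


(0,2) stack=L1,L2,L3; from [0,0,0]:
L1 α=1: [247, 28, 196]
L2 α=1/3: [721/3, 51, 640/3]
L3 α=3/5: [3557/15, 321/5, 2792/15]
→ [237, 64, 186]

query (0,0) [L1,L2] — begin 0,0,0
L1 α=1: [63, 197, 206]
L2 α=3/8: [567/8, 1351/8, 1585/8]
= [71, 169, 198]

at x=1,y=2 over L1,L2:
+L1 (α=1/3) → [200/3, 94/3, 173/3]
+L2 (α=1/6) → [1405/18, 563/18, 1267/18]
rounded: [78, 31, 70]

(0,2) stack=L1,L2; from [0,0,0]:
L1 α=1: [247, 28, 196]
L2 α=1/3: [721/3, 51, 640/3]
= [240, 51, 213]

at x=0,y=0 over L1,L2,L4:
after L1 α=1: [63, 197, 206]
after L2 α=3/8: [567/8, 1351/8, 1585/8]
after L4 α=1/4: [2445/32, 4517/32, 5915/32]
→ [76, 141, 185]

(1,2) stack=L1,L2,L4; from [0,0,0]:
+L1 (α=1/3) → [200/3, 94/3, 173/3]
+L2 (α=1/6) → [1405/18, 563/18, 1267/18]
+L4 (α=3/5) → [605/9, 1225/9, 6208/45]
= [67, 136, 138]

query (1,1) [L1,L2,L4] — begin 0,0,0
after L1 α=1/4: [15/4, 241/4, 5]
after L2 α=1/8: [1017/32, 1903/32, 183/8]
after L4 α=3/4: [6681/128, 7471/128, 6255/32]
rounded: [52, 58, 195]

query (0,0) [L1,L2,L4,L5,L6] — begin 0,0,0
+L1 (α=1) → [63, 197, 206]
+L2 (α=3/8) → [567/8, 1351/8, 1585/8]
+L4 (α=1/4) → [2445/32, 4517/32, 5915/32]
+L5 (α=4/7) → [9255/224, 19823/224, 22865/224]
+L6 (α=3/8) → [65091/1792, 226123/1792, 209749/1792]
rounded: [36, 126, 117]


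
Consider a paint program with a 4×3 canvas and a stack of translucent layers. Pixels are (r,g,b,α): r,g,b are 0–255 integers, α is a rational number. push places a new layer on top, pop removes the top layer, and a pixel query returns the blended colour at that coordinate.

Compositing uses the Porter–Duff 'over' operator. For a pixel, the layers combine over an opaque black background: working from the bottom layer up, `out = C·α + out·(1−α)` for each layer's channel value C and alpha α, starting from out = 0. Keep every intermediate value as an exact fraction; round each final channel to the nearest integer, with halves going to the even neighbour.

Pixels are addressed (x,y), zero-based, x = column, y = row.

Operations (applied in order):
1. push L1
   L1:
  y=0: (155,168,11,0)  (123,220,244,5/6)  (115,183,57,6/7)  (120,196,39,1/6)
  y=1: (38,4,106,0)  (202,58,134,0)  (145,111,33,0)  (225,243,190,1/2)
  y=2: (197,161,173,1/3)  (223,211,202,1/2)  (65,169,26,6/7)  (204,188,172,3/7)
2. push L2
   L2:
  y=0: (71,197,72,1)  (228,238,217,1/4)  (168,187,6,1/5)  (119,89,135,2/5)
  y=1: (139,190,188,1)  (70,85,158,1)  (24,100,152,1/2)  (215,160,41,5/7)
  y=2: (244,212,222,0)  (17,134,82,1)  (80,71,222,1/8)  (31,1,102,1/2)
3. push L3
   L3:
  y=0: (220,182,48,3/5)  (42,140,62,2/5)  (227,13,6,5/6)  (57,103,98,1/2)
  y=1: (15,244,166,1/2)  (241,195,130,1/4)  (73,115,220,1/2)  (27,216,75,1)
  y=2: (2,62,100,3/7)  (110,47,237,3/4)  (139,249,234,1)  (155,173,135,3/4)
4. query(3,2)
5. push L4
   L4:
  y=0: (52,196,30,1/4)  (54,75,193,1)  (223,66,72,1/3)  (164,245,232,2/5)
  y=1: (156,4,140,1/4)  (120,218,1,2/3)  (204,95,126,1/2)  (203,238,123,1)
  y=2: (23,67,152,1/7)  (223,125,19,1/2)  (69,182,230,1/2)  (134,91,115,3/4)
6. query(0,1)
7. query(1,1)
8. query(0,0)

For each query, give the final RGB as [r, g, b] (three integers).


query (3,2) [L1,L2,L3] — begin 0,0,0
+L1 (α=3/7) → [612/7, 564/7, 516/7]
+L2 (α=1/2) → [829/14, 571/14, 615/7]
+L3 (α=3/4) → [7339/56, 7837/56, 1725/14]
= [131, 140, 123]

query (0,1) [L1,L2,L3,L4] — begin 0,0,0
L1 α=0: [0, 0, 0]
L2 α=1: [139, 190, 188]
L3 α=1/2: [77, 217, 177]
L4 α=1/4: [387/4, 655/4, 671/4]
= [97, 164, 168]

at x=1,y=1 over L1,L2,L3,L4:
+L1 (α=0) → [0, 0, 0]
+L2 (α=1) → [70, 85, 158]
+L3 (α=1/4) → [451/4, 225/2, 151]
+L4 (α=2/3) → [1411/12, 1097/6, 51]
rounded: [118, 183, 51]

query (0,0) [L1,L2,L3,L4] — begin 0,0,0
after L1 α=0: [0, 0, 0]
after L2 α=1: [71, 197, 72]
after L3 α=3/5: [802/5, 188, 288/5]
after L4 α=1/4: [1333/10, 190, 507/10]
→ [133, 190, 51]


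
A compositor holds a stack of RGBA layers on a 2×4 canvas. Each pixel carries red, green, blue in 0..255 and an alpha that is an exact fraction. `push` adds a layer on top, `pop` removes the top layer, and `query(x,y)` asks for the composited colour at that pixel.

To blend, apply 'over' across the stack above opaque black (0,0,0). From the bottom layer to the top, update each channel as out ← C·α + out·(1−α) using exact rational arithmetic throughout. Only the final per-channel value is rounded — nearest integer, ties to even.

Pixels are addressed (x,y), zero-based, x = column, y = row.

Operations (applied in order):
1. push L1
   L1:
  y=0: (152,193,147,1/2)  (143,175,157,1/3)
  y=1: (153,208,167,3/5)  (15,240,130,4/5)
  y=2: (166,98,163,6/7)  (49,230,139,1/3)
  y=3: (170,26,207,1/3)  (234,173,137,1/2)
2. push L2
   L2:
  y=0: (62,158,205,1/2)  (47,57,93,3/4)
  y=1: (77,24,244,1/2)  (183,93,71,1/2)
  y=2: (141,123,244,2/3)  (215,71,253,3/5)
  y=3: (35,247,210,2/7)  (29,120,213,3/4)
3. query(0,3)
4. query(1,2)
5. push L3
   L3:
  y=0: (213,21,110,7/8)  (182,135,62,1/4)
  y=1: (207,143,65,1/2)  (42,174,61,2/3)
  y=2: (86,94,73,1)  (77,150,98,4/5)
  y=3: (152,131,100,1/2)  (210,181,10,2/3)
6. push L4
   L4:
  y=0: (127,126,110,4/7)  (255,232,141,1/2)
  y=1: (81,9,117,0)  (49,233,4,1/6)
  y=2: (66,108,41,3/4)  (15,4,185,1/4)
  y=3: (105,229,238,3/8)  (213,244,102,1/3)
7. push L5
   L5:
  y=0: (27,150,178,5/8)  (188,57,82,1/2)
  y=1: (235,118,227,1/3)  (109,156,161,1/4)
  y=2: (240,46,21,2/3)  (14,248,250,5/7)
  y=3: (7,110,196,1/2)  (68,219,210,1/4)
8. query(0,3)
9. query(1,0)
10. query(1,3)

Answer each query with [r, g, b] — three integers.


query (0,3) [L1,L2] — begin 0,0,0
after L1 α=1/3: [170/3, 26/3, 69]
after L2 α=2/7: [1060/21, 1612/21, 765/7]
→ [50, 77, 109]

at x=1,y=2 over L1,L2:
L1 α=1/3: [49/3, 230/3, 139/3]
L2 α=3/5: [2033/15, 1099/15, 511/3]
→ [136, 73, 170]

query (0,3) [L1,L2,L3,L4,L5] — begin 0,0,0
L1 α=1/3: [170/3, 26/3, 69]
L2 α=2/7: [1060/21, 1612/21, 765/7]
L3 α=1/2: [2126/21, 4363/42, 1465/14]
L4 α=3/8: [17245/168, 50669/336, 17321/112]
L5 α=1/2: [18421/336, 87629/672, 39273/224]
= [55, 130, 175]

at x=1,y=0 over L1,L2,L3,L4,L5:
after L1 α=1/3: [143/3, 175/3, 157/3]
after L2 α=3/4: [283/6, 172/3, 497/6]
after L3 α=1/4: [647/8, 307/4, 621/8]
after L4 α=1/2: [2687/16, 1235/8, 1749/16]
after L5 α=1/2: [5695/32, 1691/16, 3061/32]
rounded: [178, 106, 96]

query (1,3) [L1,L2,L3,L4,L5] — begin 0,0,0
+L1 (α=1/2) → [117, 173/2, 137/2]
+L2 (α=3/4) → [51, 893/8, 1415/8]
+L3 (α=2/3) → [157, 1263/8, 525/8]
+L4 (α=1/3) → [527/3, 2239/12, 311/4]
+L5 (α=1/4) → [595/4, 3115/16, 1773/16]
rounded: [149, 195, 111]
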